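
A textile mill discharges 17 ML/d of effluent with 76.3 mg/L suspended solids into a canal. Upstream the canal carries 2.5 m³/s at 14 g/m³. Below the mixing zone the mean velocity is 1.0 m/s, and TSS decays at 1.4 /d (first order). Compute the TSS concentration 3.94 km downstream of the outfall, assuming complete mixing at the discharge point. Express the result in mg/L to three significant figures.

17.4 mg/L

17 ML/d = 0.1968 m³/s.
After complete mixing, C₀ = (0.1968·76.3 + 2.5·14) / 2.697 = 18.55 mg/L.
Travel time t = 3940 m / 1.0 m/s = 3940 s = 0.0456 d.
C = 18.55·exp(−1.4·0.0456) = 18.55·0.9382 = 17.4 mg/L.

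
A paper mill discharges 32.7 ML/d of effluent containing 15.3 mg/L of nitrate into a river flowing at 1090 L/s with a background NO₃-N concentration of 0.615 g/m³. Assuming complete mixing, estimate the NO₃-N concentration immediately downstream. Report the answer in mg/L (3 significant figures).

4.40 mg/L

32.7 ML/d = 0.3785 m³/s.
1090 L/s = 1.09 m³/s.
By mass balance at complete mixing, C = (0.3785·15.3 + 1.09·0.615) / (0.3785 + 1.09) = 6.461/1.468 = 4.4 mg/L.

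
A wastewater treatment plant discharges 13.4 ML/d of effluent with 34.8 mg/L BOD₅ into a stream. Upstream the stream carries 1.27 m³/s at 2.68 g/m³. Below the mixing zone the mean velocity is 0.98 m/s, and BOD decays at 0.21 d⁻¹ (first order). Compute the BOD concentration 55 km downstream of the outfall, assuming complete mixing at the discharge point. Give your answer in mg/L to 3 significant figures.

5.39 mg/L

13.4 ML/d = 0.1551 m³/s.
After complete mixing, C₀ = (0.1551·34.8 + 1.27·2.68) / 1.425 = 6.176 mg/L.
Travel time t = 5.5e+04 m / 0.98 m/s = 5.612e+04 s = 0.6496 d.
C = 6.176·exp(−0.21·0.6496) = 6.176·0.8725 = 5.388 mg/L.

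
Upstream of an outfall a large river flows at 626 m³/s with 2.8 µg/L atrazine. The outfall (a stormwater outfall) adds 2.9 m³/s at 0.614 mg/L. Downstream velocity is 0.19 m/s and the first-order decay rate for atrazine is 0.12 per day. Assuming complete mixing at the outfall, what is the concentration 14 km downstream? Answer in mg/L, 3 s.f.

2.8 µg/L = 0.0028 mg/L.
After complete mixing, C₀ = (2.9·0.614 + 626·0.0028) / 628.9 = 0.005618 mg/L.
Travel time t = 1.4e+04 m / 0.19 m/s = 7.368e+04 s = 0.8528 d.
C = 0.005618·exp(−0.12·0.8528) = 0.005618·0.9027 = 0.005072 mg/L.

0.00507 mg/L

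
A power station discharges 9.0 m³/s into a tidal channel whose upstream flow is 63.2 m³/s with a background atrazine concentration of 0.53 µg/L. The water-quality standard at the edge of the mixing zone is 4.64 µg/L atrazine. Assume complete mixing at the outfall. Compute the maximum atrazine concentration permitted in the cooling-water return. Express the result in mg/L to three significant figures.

0.53 µg/L = 0.00053 mg/L.
4.64 µg/L = 0.00464 mg/L.
Mass balance: 0.00464·72.2 = 9·Cₑ + 63.2·0.00053.
Cₑ = (0.335 − 0.0335) / 9 = 0.0335 mg/L.

0.0335 mg/L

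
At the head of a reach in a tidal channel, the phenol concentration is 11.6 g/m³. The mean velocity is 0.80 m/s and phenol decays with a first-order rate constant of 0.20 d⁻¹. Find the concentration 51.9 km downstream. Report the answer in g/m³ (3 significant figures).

Travel time t = 51.9 km / 0.80 m/s = 5.19e+04/0.80 = 6.488e+04 s = 0.7509 d.
First-order decay: C = 11.6·exp(−0.20·0.7509) = 11.6·0.8606 = 9.982 g/m³.

9.98 g/m³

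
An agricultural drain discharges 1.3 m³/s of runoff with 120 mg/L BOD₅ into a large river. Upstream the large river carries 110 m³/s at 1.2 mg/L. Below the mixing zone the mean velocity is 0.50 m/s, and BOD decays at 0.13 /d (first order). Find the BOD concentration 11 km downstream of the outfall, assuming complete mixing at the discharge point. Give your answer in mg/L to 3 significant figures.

2.50 mg/L

After complete mixing, C₀ = (1.3·120 + 110·1.2) / 111.3 = 2.588 mg/L.
Travel time t = 1.1e+04 m / 0.50 m/s = 2.2e+04 s = 0.2546 d.
C = 2.588·exp(−0.13·0.2546) = 2.588·0.9674 = 2.503 mg/L.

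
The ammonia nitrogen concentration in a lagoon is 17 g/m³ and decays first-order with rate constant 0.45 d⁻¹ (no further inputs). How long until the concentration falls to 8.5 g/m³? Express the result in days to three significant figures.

1.54 d

t = ln(C₀/C)/k = ln(17/8.5)/0.45 = 0.6931/0.45 = 1.54 d.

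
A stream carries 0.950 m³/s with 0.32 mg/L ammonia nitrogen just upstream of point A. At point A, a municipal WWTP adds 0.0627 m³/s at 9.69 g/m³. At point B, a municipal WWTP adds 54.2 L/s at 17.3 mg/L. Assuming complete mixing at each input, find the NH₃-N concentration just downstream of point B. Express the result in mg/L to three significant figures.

1.73 mg/L

After input A: C = (0.95·0.32 + 0.0627·9.69) / 1.013 = 0.9001 mg/L.
54.2 L/s = 0.0542 m³/s.
After input B: C = (1.013·0.9001 + 0.0542·17.3) / 1.067 = 1.733 mg/L.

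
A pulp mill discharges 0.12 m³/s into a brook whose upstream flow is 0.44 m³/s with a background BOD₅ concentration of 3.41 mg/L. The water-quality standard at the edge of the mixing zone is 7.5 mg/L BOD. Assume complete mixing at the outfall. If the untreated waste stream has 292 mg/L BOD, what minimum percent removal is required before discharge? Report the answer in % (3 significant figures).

Mass balance: 7.5·0.56 = 0.12·Cₑ + 0.44·3.41.
Cₑ = (4.2 − 1.5) / 0.12 = 22.5 mg/L.
Required removal = 1 − 22.5/292 = 92.3 %.

92.3 %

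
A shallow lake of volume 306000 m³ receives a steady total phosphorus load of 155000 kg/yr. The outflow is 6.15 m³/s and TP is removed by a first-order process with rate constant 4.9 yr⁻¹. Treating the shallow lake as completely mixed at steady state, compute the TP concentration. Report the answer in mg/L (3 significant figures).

0.793 mg/L

Outflow Q = 6.15 m³/s × 3.156e+07 s/yr = 1.941e+08 m³/yr.
Steady-state CSTR mass balance: W = Q·C + k·V·C, so C = W/(Q + kV).
Q + kV = 1.941e+08 + 4.9·306000 = 1.956e+08 m³/yr.
C = 155000/1.956e+08 = 0.0007925 kg/m³ = 0.7925 mg/L.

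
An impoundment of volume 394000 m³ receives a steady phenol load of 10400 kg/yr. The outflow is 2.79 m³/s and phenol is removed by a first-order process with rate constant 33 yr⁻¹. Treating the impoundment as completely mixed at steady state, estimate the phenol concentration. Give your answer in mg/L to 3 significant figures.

Outflow Q = 2.79 m³/s × 3.156e+07 s/yr = 8.805e+07 m³/yr.
Steady-state CSTR mass balance: W = Q·C + k·V·C, so C = W/(Q + kV).
Q + kV = 8.805e+07 + 33·394000 = 1.01e+08 m³/yr.
C = 10400/1.01e+08 = 0.0001029 kg/m³ = 0.1029 mg/L.

0.103 mg/L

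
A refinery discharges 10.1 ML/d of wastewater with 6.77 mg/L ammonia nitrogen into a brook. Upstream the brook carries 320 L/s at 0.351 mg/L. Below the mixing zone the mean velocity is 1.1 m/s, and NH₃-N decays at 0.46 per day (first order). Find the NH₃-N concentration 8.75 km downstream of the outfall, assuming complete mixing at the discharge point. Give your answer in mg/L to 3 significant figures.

10.1 ML/d = 0.1169 m³/s.
320 L/s = 0.32 m³/s.
After complete mixing, C₀ = (0.1169·6.77 + 0.32·0.351) / 0.4369 = 2.068 mg/L.
Travel time t = 8750 m / 1.1 m/s = 7955 s = 0.09207 d.
C = 2.068·exp(−0.46·0.09207) = 2.068·0.9585 = 1.983 mg/L.

1.98 mg/L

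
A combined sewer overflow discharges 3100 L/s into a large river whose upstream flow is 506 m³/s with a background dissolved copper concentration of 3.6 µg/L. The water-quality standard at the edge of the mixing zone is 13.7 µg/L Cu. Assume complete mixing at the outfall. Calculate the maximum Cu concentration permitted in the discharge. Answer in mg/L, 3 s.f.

3100 L/s = 3.1 m³/s.
3.6 µg/L = 0.0036 mg/L.
13.7 µg/L = 0.0137 mg/L.
Mass balance: 0.0137·509.1 = 3.1·Cₑ + 506·0.0036.
Cₑ = (6.975 − 1.822) / 3.1 = 1.662 mg/L.

1.66 mg/L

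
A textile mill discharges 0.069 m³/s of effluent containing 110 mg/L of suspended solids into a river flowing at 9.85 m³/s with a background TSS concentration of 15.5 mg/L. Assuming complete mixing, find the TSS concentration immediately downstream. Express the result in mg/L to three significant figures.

16.2 mg/L

Flow-weighted mixing gives C = (0.069·110 + 9.85·15.5) / (0.069 + 9.85) = 160.3/9.919 = 16.16 mg/L.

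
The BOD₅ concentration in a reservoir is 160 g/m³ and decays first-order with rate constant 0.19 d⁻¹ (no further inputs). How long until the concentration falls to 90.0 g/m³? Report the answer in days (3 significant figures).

3.03 d

t = ln(C₀/C)/k = ln(160/90.0)/0.19 = 0.5754/0.19 = 3.028 d.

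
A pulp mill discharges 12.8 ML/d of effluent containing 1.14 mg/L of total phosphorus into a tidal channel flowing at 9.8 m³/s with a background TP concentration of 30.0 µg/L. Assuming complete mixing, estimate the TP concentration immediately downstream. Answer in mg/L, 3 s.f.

12.8 ML/d = 0.1481 m³/s.
30.0 µg/L = 0.03 mg/L.
Flow-weighted mixing gives C = (0.1481·1.14 + 9.8·0.03) / (0.1481 + 9.8) = 0.4629/9.948 = 0.04653 mg/L.

0.0465 mg/L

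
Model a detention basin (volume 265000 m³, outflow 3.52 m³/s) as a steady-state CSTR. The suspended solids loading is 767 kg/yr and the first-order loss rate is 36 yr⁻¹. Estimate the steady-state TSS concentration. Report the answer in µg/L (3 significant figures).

Outflow Q = 3.52 m³/s × 3.156e+07 s/yr = 1.111e+08 m³/yr.
Steady-state CSTR mass balance: W = Q·C + k·V·C, so C = W/(Q + kV).
Q + kV = 1.111e+08 + 36·265000 = 1.206e+08 m³/yr.
C = 767/1.206e+08 = 6.359e-06 kg/m³ = 0.006359 mg/L = 6.359 µg/L.

6.36 µg/L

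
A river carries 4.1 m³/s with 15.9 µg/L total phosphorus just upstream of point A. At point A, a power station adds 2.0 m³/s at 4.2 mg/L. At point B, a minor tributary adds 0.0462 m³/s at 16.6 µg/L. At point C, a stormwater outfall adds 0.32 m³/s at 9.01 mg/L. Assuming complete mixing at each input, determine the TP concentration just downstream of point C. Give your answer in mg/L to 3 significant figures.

15.9 µg/L = 0.0159 mg/L.
After input A: C = (4.1·0.0159 + 2·4.2) / 6.1 = 1.388 mg/L.
16.6 µg/L = 0.0166 mg/L.
After input B: C = (6.1·1.388 + 0.0462·0.0166) / 6.146 = 1.377 mg/L.
After input C: C = (6.146·1.377 + 0.32·9.01) / 6.466 = 1.755 mg/L.

1.76 mg/L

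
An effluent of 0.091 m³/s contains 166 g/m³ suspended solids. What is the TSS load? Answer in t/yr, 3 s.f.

Mass flux = Q·C = 0.091 m³/s × 166 g/m³ = 15.11 g/s.
= 15.11 g/s × 31.56 = 476.7 t/yr.

477 t/yr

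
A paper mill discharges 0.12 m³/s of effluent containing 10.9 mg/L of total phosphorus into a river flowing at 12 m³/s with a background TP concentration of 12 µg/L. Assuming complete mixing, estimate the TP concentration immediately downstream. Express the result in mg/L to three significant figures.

0.120 mg/L

12 µg/L = 0.012 mg/L.
Conservation of mass across the mixing zone: C = (0.12·10.9 + 12·0.012) / (0.12 + 12) = 1.452/12.12 = 0.1198 mg/L.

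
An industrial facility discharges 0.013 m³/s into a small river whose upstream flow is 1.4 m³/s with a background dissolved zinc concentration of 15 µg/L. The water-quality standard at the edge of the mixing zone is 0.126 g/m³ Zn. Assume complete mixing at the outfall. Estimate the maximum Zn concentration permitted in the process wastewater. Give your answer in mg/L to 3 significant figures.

12.1 mg/L

15 µg/L = 0.015 mg/L.
Mass balance: 0.126·1.413 = 0.013·Cₑ + 1.4·0.015.
Cₑ = (0.178 − 0.021) / 0.013 = 12.08 mg/L.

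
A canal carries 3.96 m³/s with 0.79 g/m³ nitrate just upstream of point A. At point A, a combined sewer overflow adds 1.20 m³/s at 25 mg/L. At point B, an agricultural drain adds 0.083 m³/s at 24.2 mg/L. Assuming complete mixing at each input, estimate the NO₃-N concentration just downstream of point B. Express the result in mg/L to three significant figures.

6.70 mg/L

After input A: C = (3.96·0.79 + 1.2·25) / 5.16 = 6.42 mg/L.
After input B: C = (5.16·6.42 + 0.083·24.2) / 5.243 = 6.702 mg/L.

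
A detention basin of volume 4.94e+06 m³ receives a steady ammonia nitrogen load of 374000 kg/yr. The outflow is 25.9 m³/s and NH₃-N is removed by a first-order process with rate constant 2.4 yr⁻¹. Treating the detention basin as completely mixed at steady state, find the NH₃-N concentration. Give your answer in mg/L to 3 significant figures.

Outflow Q = 25.9 m³/s × 3.156e+07 s/yr = 8.173e+08 m³/yr.
Steady-state CSTR mass balance: W = Q·C + k·V·C, so C = W/(Q + kV).
Q + kV = 8.173e+08 + 2.4·4.94e+06 = 8.292e+08 m³/yr.
C = 374000/8.292e+08 = 0.000451 kg/m³ = 0.451 mg/L.

0.451 mg/L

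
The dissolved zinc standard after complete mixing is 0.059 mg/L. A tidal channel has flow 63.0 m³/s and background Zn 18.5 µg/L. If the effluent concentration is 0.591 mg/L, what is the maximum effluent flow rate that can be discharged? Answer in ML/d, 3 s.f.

18.5 µg/L = 0.0185 mg/L.
Mass balance at complete mixing: C_std·(Q_w + Q_r) = Q_w·C_e + Q_r·C_b.
Rearranging, Q_w = Q_r·(C_std − C_b)/(C_e − C_std) = 63.0·(0.059 − 0.0185) / (0.591 − 0.059) = 4.796 m³/s.
= 414.4 ML/d.

414 ML/d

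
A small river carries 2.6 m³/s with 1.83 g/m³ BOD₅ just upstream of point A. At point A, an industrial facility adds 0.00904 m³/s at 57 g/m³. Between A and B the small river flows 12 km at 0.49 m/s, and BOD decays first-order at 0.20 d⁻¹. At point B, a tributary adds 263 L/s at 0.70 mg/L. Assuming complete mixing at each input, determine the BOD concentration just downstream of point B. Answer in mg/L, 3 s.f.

After input A: C = (2.6·1.83 + 0.00904·57) / 2.609 = 2.021 mg/L.
Over the 12 km reach to input B (t = 2.449e+04 s = 0.2834 d), decay gives C = 2.021·exp(−0.20·0.2834) = 1.91 mg/L.
263 L/s = 0.263 m³/s.
After input B: C = (2.609·1.91 + 0.263·0.7) / 2.872 = 1.799 mg/L.

1.80 mg/L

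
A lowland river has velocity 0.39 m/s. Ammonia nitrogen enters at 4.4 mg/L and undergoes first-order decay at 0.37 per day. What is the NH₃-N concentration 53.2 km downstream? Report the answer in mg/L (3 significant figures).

Travel time t = 53.2 km / 0.39 m/s = 5.32e+04/0.39 = 1.364e+05 s = 1.579 d.
First-order decay: C = 4.4·exp(−0.37·1.579) = 4.4·0.5576 = 2.453 mg/L.

2.45 mg/L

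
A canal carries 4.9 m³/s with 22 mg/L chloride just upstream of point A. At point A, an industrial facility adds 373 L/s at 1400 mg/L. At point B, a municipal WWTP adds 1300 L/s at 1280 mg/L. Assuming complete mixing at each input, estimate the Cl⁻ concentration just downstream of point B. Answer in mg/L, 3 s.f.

373 L/s = 0.373 m³/s.
After input A: C = (4.9·22 + 0.373·1400) / 5.273 = 119.5 mg/L.
1300 L/s = 1.3 m³/s.
After input B: C = (5.273·119.5 + 1.3·1280) / 6.573 = 349 mg/L.

349 mg/L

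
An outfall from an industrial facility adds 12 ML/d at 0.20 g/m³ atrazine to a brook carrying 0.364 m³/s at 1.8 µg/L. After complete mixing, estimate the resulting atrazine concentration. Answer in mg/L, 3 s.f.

12 ML/d = 0.1389 m³/s.
1.8 µg/L = 0.0018 mg/L.
By mass balance at complete mixing, C = (0.1389·0.2 + 0.364·0.0018) / (0.1389 + 0.364) = 0.02843/0.5029 = 0.05654 mg/L.

0.0565 mg/L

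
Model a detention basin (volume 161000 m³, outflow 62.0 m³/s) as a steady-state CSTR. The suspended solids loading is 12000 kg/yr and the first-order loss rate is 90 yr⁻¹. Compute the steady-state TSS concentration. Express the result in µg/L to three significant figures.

6.09 µg/L

Outflow Q = 62.0 m³/s × 3.156e+07 s/yr = 1.957e+09 m³/yr.
Steady-state CSTR mass balance: W = Q·C + k·V·C, so C = W/(Q + kV).
Q + kV = 1.957e+09 + 90·161000 = 1.971e+09 m³/yr.
C = 12000/1.971e+09 = 6.088e-06 kg/m³ = 0.006088 mg/L = 6.088 µg/L.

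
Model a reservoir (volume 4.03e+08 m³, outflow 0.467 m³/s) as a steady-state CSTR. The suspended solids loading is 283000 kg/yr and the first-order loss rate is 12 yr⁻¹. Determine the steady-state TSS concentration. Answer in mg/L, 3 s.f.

Outflow Q = 0.467 m³/s × 3.156e+07 s/yr = 1.474e+07 m³/yr.
Steady-state CSTR mass balance: W = Q·C + k·V·C, so C = W/(Q + kV).
Q + kV = 1.474e+07 + 12·4.03e+08 = 4.851e+09 m³/yr.
C = 283000/4.851e+09 = 5.834e-05 kg/m³ = 0.05834 mg/L.

0.0583 mg/L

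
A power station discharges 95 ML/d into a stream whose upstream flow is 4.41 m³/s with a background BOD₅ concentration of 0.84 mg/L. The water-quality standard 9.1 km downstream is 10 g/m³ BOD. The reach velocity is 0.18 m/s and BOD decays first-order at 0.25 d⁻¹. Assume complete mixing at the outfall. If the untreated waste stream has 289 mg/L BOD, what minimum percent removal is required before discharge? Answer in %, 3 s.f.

81.1 %

95 ML/d = 1.1 m³/s.
Travel time to the compliance point: t = 9100/0.18 = 5.056e+04 s = 0.5851 d; decay factor exp(−0.25·0.5851) = 0.8639.
So the concentration just after mixing may be at most 10/0.8639 = 11.58 mg/L.
Mass balance: 11.58·5.51 = 1.1·Cₑ + 4.41·0.84.
Cₑ = (63.77 − 3.704) / 1.1 = 54.63 mg/L.
Required removal = 1 − 54.63/289 = 81.1 %.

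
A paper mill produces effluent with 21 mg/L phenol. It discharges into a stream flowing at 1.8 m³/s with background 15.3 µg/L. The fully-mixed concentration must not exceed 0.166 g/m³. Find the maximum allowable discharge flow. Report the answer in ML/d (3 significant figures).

15.3 µg/L = 0.0153 mg/L.
Mass balance at complete mixing: C_std·(Q_w + Q_r) = Q_w·C_e + Q_r·C_b.
Rearranging, Q_w = Q_r·(C_std − C_b)/(C_e − C_std) = 1.8·(0.166 − 0.0153) / (21 − 0.166) = 0.01302 m³/s.
= 1.125 ML/d.

1.12 ML/d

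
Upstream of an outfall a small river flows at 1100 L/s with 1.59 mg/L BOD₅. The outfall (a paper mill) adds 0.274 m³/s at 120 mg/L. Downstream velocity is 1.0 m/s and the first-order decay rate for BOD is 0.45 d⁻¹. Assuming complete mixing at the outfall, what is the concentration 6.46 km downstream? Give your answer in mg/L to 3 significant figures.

1100 L/s = 1.1 m³/s.
After complete mixing, C₀ = (0.274·120 + 1.1·1.59) / 1.374 = 25.2 mg/L.
Travel time t = 6460 m / 1.0 m/s = 6460 s = 0.07477 d.
C = 25.2·exp(−0.45·0.07477) = 25.2·0.9669 = 24.37 mg/L.

24.4 mg/L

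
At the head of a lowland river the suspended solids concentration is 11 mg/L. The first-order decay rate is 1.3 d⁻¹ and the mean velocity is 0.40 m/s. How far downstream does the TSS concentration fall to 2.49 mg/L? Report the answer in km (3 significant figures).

39.5 km

From C = C₀·e^(−kt), t = ln(C₀/C)/k = ln(11/2.49)/1.3 = 1.486/1.3 = 1.143 d.
Distance = v·t = 0.40 m/s × 9.874e+04 s = 3.949e+04 m = 39.49 km.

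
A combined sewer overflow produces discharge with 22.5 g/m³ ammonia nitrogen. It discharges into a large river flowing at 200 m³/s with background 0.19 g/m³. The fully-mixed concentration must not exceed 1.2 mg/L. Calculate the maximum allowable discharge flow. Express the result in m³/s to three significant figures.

Mass balance at complete mixing: C_std·(Q_w + Q_r) = Q_w·C_e + Q_r·C_b.
Rearranging, Q_w = Q_r·(C_std − C_b)/(C_e − C_std) = 200·(1.2 − 0.19) / (22.5 − 1.2) = 9.484 m³/s.

9.48 m³/s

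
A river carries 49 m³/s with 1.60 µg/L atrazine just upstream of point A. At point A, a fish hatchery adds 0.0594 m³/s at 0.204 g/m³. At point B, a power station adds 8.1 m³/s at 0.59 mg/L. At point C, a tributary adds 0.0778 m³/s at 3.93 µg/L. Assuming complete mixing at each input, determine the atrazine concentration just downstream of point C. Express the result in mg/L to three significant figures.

1.60 µg/L = 0.0016 mg/L.
After input A: C = (49·0.0016 + 0.0594·0.204) / 49.06 = 0.001845 mg/L.
After input B: C = (49.06·0.001845 + 8.1·0.59) / 57.16 = 0.08519 mg/L.
3.93 µg/L = 0.00393 mg/L.
After input C: C = (57.16·0.08519 + 0.0778·0.00393) / 57.24 = 0.08508 mg/L.

0.0851 mg/L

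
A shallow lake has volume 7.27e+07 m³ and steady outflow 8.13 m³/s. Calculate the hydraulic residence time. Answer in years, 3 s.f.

Q = 8.13 m³/s × 3.156e+07 s/yr = 2.566e+08 m³/yr.
Hydraulic residence time τ = V/Q = 7.27e+07/2.566e+08 = 0.2834 yr.

0.283 yr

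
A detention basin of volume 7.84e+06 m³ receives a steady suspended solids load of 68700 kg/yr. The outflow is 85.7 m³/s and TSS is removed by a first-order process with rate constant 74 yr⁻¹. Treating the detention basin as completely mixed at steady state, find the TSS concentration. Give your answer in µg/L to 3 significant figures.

20.9 µg/L

Outflow Q = 85.7 m³/s × 3.156e+07 s/yr = 2.704e+09 m³/yr.
Steady-state CSTR mass balance: W = Q·C + k·V·C, so C = W/(Q + kV).
Q + kV = 2.704e+09 + 74·7.84e+06 = 3.285e+09 m³/yr.
C = 68700/3.285e+09 = 2.092e-05 kg/m³ = 0.02092 mg/L = 20.92 µg/L.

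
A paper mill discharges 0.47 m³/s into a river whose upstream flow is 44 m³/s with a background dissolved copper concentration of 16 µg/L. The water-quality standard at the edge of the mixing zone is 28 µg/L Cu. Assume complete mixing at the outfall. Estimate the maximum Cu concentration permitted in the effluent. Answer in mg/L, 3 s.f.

16 µg/L = 0.016 mg/L.
28 µg/L = 0.028 mg/L.
Mass balance: 0.028·44.47 = 0.47·Cₑ + 44·0.016.
Cₑ = (1.245 − 0.704) / 0.47 = 1.151 mg/L.

1.15 mg/L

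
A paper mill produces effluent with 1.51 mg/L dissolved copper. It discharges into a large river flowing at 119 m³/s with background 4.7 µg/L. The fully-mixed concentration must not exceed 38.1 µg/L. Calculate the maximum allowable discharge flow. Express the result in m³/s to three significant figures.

2.70 m³/s

4.7 µg/L = 0.0047 mg/L.
38.1 µg/L = 0.0381 mg/L.
Mass balance at complete mixing: C_std·(Q_w + Q_r) = Q_w·C_e + Q_r·C_b.
Rearranging, Q_w = Q_r·(C_std − C_b)/(C_e − C_std) = 119·(0.0381 − 0.0047) / (1.51 − 0.0381) = 2.7 m³/s.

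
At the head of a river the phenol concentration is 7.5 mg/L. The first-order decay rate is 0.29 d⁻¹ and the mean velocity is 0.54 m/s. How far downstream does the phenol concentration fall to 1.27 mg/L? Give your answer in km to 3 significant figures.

From C = C₀·e^(−kt), t = ln(C₀/C)/k = ln(7.5/1.27)/0.29 = 1.776/0.29 = 6.124 d.
Distance = v·t = 0.54 m/s × 5.291e+05 s = 2.857e+05 m = 285.7 km.

286 km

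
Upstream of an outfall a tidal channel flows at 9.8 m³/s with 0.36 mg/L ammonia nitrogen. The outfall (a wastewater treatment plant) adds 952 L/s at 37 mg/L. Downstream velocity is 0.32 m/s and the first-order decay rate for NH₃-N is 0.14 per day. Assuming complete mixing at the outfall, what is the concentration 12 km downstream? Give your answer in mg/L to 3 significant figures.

952 L/s = 0.952 m³/s.
After complete mixing, C₀ = (0.952·37 + 9.8·0.36) / 10.75 = 3.604 mg/L.
Travel time t = 1.2e+04 m / 0.32 m/s = 3.75e+04 s = 0.434 d.
C = 3.604·exp(−0.14·0.434) = 3.604·0.941 = 3.392 mg/L.

3.39 mg/L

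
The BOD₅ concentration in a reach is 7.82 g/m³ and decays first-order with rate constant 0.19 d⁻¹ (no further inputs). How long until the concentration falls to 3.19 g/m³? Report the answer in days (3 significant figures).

4.72 d

t = ln(C₀/C)/k = ln(7.82/3.19)/0.19 = 0.8967/0.19 = 4.719 d.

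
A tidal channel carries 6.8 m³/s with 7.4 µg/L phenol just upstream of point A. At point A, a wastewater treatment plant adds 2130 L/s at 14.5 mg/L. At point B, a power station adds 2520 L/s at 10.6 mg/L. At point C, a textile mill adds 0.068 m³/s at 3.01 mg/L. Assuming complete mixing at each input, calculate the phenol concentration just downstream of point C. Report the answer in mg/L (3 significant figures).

7.4 µg/L = 0.0074 mg/L.
2130 L/s = 2.13 m³/s.
After input A: C = (6.8·0.0074 + 2.13·14.5) / 8.93 = 3.464 mg/L.
2520 L/s = 2.52 m³/s.
After input B: C = (8.93·3.464 + 2.52·10.6) / 11.45 = 5.035 mg/L.
After input C: C = (11.45·5.035 + 0.068·3.01) / 11.52 = 5.023 mg/L.

5.02 mg/L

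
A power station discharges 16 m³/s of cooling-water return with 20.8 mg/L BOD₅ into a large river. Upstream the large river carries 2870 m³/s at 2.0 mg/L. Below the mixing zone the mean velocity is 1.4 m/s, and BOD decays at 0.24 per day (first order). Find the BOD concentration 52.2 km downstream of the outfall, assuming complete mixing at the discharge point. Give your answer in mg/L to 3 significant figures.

1.90 mg/L

After complete mixing, C₀ = (16·20.8 + 2870·2) / 2886 = 2.104 mg/L.
Travel time t = 5.22e+04 m / 1.4 m/s = 3.729e+04 s = 0.4315 d.
C = 2.104·exp(−0.24·0.4315) = 2.104·0.9016 = 1.897 mg/L.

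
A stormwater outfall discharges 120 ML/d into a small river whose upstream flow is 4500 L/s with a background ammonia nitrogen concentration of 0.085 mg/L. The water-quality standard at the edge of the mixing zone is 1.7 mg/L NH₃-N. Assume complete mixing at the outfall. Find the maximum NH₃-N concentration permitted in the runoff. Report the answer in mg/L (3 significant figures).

120 ML/d = 1.389 m³/s.
4500 L/s = 4.5 m³/s.
Mass balance: 1.7·5.889 = 1.389·Cₑ + 4.5·0.085.
Cₑ = (10.01 − 0.3825) / 1.389 = 6.933 mg/L.

6.93 mg/L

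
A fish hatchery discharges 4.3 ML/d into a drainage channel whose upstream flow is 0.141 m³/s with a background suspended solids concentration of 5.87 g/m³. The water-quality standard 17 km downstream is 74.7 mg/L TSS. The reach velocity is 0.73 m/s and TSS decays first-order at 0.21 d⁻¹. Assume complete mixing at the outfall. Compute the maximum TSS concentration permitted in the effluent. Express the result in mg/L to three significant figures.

286 mg/L

4.3 ML/d = 0.04977 m³/s.
Travel time to the compliance point: t = 1.7e+04/0.73 = 2.329e+04 s = 0.2695 d; decay factor exp(−0.21·0.2695) = 0.945.
So the concentration just after mixing may be at most 74.7/0.945 = 79.05 mg/L.
Mass balance: 79.05·0.1908 = 0.04977·Cₑ + 0.141·5.87.
Cₑ = (15.08 − 0.8277) / 0.04977 = 286.4 mg/L.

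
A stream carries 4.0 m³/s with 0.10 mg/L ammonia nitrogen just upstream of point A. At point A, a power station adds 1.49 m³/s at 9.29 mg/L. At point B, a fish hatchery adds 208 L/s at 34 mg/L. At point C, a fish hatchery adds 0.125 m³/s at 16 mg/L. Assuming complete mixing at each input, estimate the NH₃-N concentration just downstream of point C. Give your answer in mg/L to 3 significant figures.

4.00 mg/L

After input A: C = (4·0.1 + 1.49·9.29) / 5.49 = 2.594 mg/L.
208 L/s = 0.208 m³/s.
After input B: C = (5.49·2.594 + 0.208·34) / 5.698 = 3.741 mg/L.
After input C: C = (5.698·3.741 + 0.125·16) / 5.823 = 4.004 mg/L.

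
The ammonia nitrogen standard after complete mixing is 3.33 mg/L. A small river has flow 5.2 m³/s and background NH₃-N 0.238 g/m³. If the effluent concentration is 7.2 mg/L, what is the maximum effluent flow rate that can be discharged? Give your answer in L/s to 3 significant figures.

Mass balance at complete mixing: C_std·(Q_w + Q_r) = Q_w·C_e + Q_r·C_b.
Rearranging, Q_w = Q_r·(C_std − C_b)/(C_e − C_std) = 5.2·(3.33 − 0.238) / (7.2 − 3.33) = 4.155 m³/s.
= 4155 L/s.

4150 L/s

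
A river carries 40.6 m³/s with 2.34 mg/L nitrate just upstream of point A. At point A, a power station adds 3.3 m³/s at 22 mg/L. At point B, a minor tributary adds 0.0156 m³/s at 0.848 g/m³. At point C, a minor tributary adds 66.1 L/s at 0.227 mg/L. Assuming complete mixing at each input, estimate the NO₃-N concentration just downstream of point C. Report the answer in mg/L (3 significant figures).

3.81 mg/L

After input A: C = (40.6·2.34 + 3.3·22) / 43.9 = 3.818 mg/L.
After input B: C = (43.9·3.818 + 0.0156·0.848) / 43.92 = 3.817 mg/L.
66.1 L/s = 0.0661 m³/s.
After input C: C = (43.92·3.817 + 0.0661·0.227) / 43.98 = 3.811 mg/L.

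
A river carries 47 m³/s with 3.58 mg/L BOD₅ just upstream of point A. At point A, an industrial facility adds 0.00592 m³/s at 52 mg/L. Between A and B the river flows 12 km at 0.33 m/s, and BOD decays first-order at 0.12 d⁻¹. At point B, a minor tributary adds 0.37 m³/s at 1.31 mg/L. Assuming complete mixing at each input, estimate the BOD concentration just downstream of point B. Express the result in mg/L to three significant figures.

3.39 mg/L

After input A: C = (47·3.58 + 0.00592·52) / 47.01 = 3.586 mg/L.
Over the 12 km reach to input B (t = 3.636e+04 s = 0.4209 d), decay gives C = 3.586·exp(−0.12·0.4209) = 3.409 mg/L.
After input B: C = (47.01·3.409 + 0.37·1.31) / 47.38 = 3.393 mg/L.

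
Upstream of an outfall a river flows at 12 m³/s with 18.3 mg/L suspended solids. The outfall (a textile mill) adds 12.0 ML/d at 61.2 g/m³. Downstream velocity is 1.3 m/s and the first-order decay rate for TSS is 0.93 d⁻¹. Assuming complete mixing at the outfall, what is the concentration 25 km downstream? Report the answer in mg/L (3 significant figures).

12.0 ML/d = 0.1389 m³/s.
After complete mixing, C₀ = (0.1389·61.2 + 12·18.3) / 12.14 = 18.79 mg/L.
Travel time t = 2.5e+04 m / 1.3 m/s = 1.923e+04 s = 0.2226 d.
C = 18.79·exp(−0.93·0.2226) = 18.79·0.813 = 15.28 mg/L.

15.3 mg/L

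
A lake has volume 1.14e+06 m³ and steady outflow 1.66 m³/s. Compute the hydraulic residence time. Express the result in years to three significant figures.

0.0218 yr

Q = 1.66 m³/s × 3.156e+07 s/yr = 5.239e+07 m³/yr.
Hydraulic residence time τ = V/Q = 1.14e+06/5.239e+07 = 0.02176 yr.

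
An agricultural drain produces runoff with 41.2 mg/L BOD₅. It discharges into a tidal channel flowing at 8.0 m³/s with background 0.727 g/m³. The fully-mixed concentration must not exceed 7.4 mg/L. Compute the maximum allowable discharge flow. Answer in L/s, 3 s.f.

Mass balance at complete mixing: C_std·(Q_w + Q_r) = Q_w·C_e + Q_r·C_b.
Rearranging, Q_w = Q_r·(C_std − C_b)/(C_e − C_std) = 8.0·(7.4 − 0.727) / (41.2 − 7.4) = 1.579 m³/s.
= 1579 L/s.

1580 L/s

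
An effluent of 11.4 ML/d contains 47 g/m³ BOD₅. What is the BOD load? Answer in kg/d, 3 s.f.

11.4 ML/d = 0.1319 m³/s.
Mass flux = Q·C = 0.1319 m³/s × 47 g/m³ = 6.201 g/s.
= 6.201 g/s × 86.4 = 535.8 kg/d.

536 kg/d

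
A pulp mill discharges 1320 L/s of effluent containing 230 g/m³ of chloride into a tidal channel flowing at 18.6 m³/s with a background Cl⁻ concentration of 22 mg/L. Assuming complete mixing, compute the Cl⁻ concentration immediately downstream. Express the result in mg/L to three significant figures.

1320 L/s = 1.32 m³/s.
Flow-weighted mixing gives C = (1.32·230 + 18.6·22) / (1.32 + 18.6) = 712.8/19.92 = 35.78 mg/L.

35.8 mg/L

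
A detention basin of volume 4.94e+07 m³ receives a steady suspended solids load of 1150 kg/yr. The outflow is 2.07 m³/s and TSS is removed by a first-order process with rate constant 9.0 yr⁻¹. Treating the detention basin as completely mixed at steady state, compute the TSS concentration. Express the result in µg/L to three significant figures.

Outflow Q = 2.07 m³/s × 3.156e+07 s/yr = 6.532e+07 m³/yr.
Steady-state CSTR mass balance: W = Q·C + k·V·C, so C = W/(Q + kV).
Q + kV = 6.532e+07 + 9.0·4.94e+07 = 5.099e+08 m³/yr.
C = 1150/5.099e+08 = 2.255e-06 kg/m³ = 0.002255 mg/L = 2.255 µg/L.

2.26 µg/L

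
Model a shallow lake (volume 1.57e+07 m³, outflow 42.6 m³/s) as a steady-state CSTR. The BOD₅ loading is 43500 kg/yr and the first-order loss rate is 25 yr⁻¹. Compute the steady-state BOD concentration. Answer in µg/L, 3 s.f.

25.0 µg/L

Outflow Q = 42.6 m³/s × 3.156e+07 s/yr = 1.344e+09 m³/yr.
Steady-state CSTR mass balance: W = Q·C + k·V·C, so C = W/(Q + kV).
Q + kV = 1.344e+09 + 25·1.57e+07 = 1.737e+09 m³/yr.
C = 43500/1.737e+09 = 2.505e-05 kg/m³ = 0.02505 mg/L = 25.05 µg/L.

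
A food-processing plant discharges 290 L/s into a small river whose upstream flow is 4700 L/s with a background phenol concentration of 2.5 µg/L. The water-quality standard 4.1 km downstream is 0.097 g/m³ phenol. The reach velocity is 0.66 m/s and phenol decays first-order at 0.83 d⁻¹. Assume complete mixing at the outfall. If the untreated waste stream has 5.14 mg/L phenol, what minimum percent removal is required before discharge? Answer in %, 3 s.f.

66.3 %

290 L/s = 0.29 m³/s.
4700 L/s = 4.7 m³/s.
2.5 µg/L = 0.0025 mg/L.
Travel time to the compliance point: t = 4100/0.66 = 6212 s = 0.0719 d; decay factor exp(−0.83·0.0719) = 0.9421.
So the concentration just after mixing may be at most 0.097/0.9421 = 0.103 mg/L.
Mass balance: 0.103·4.99 = 0.29·Cₑ + 4.7·0.0025.
Cₑ = (0.5138 − 0.01175) / 0.29 = 1.731 mg/L.
Required removal = 1 − 1.731/5.14 = 66.32 %.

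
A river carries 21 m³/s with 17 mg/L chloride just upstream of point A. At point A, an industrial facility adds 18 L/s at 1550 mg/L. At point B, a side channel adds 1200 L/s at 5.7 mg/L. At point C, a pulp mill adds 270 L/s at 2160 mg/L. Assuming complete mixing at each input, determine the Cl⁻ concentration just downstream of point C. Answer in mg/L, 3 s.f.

43.4 mg/L

18 L/s = 0.018 m³/s.
After input A: C = (21·17 + 0.018·1550) / 21.02 = 18.31 mg/L.
1200 L/s = 1.2 m³/s.
After input B: C = (21.02·18.31 + 1.2·5.7) / 22.22 = 17.63 mg/L.
270 L/s = 0.27 m³/s.
After input C: C = (22.22·17.63 + 0.27·2160) / 22.49 = 43.35 mg/L.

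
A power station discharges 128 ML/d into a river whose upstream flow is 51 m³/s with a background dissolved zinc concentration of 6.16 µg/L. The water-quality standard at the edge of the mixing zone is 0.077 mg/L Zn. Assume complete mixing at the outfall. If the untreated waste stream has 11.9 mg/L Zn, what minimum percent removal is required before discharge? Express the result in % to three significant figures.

128 ML/d = 1.481 m³/s.
6.16 µg/L = 0.00616 mg/L.
Mass balance: 0.077·52.48 = 1.481·Cₑ + 51·0.00616.
Cₑ = (4.041 − 0.3142) / 1.481 = 2.516 mg/L.
Required removal = 1 − 2.516/11.9 = 78.86 %.

78.9 %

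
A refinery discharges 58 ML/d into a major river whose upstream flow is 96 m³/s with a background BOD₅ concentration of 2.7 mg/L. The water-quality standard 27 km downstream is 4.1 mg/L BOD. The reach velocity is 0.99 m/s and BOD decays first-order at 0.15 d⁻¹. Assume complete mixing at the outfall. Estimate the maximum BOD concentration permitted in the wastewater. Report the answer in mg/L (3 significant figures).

233 mg/L

58 ML/d = 0.6713 m³/s.
Travel time to the compliance point: t = 2.7e+04/0.99 = 2.727e+04 s = 0.3157 d; decay factor exp(−0.15·0.3157) = 0.9538.
So the concentration just after mixing may be at most 4.1/0.9538 = 4.299 mg/L.
Mass balance: 4.299·96.67 = 0.6713·Cₑ + 96·2.7.
Cₑ = (415.6 − 259.2) / 0.6713 = 232.9 mg/L.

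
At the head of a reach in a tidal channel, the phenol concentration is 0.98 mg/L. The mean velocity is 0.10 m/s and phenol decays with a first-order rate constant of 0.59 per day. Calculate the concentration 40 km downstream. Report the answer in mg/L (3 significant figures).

Travel time t = 40 km / 0.10 m/s = 4e+04/0.10 = 4e+05 s = 4.63 d.
First-order decay: C = 0.98·exp(−0.59·4.63) = 0.98·0.06512 = 0.06382 mg/L.

0.0638 mg/L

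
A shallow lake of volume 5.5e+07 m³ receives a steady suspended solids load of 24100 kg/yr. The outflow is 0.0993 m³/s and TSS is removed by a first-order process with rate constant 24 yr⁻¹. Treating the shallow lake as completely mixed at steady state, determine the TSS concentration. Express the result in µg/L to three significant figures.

Outflow Q = 0.0993 m³/s × 3.156e+07 s/yr = 3.134e+06 m³/yr.
Steady-state CSTR mass balance: W = Q·C + k·V·C, so C = W/(Q + kV).
Q + kV = 3.134e+06 + 24·5.5e+07 = 1.323e+09 m³/yr.
C = 24100/1.323e+09 = 1.821e-05 kg/m³ = 0.01821 mg/L = 18.21 µg/L.

18.2 µg/L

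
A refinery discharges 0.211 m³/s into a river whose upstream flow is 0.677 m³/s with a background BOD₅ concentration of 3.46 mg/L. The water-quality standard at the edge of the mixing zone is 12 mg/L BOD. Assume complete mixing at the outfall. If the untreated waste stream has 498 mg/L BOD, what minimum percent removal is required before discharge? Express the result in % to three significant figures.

Mass balance: 12·0.888 = 0.211·Cₑ + 0.677·3.46.
Cₑ = (10.66 − 2.342) / 0.211 = 39.4 mg/L.
Required removal = 1 − 39.4/498 = 92.09 %.

92.1 %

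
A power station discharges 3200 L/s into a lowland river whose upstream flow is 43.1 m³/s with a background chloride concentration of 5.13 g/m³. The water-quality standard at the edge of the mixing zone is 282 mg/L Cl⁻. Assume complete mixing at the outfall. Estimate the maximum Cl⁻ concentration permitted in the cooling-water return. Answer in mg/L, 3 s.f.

3200 L/s = 3.2 m³/s.
Mass balance: 282·46.3 = 3.2·Cₑ + 43.1·5.13.
Cₑ = (1.306e+04 − 221.1) / 3.2 = 4011 mg/L.

4010 mg/L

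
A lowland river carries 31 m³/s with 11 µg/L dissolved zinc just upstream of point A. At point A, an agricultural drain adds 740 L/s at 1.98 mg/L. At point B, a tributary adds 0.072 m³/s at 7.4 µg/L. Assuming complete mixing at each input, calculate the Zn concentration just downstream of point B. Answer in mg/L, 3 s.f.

0.0568 mg/L

11 µg/L = 0.011 mg/L.
740 L/s = 0.74 m³/s.
After input A: C = (31·0.011 + 0.74·1.98) / 31.74 = 0.05691 mg/L.
7.4 µg/L = 0.0074 mg/L.
After input B: C = (31.74·0.05691 + 0.072·0.0074) / 31.81 = 0.05679 mg/L.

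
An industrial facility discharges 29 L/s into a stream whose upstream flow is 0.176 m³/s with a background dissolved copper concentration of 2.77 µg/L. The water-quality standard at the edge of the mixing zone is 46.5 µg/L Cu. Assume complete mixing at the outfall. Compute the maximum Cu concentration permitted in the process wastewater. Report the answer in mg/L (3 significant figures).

0.312 mg/L

29 L/s = 0.029 m³/s.
2.77 µg/L = 0.00277 mg/L.
46.5 µg/L = 0.0465 mg/L.
Mass balance: 0.0465·0.205 = 0.029·Cₑ + 0.176·0.00277.
Cₑ = (0.009532 − 0.0004875) / 0.029 = 0.3119 mg/L.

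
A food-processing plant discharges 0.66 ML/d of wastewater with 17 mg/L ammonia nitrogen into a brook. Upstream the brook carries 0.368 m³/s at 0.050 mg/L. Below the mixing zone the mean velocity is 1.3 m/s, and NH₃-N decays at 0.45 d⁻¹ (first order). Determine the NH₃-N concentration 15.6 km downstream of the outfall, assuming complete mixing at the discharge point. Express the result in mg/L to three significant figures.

0.66 ML/d = 0.007639 m³/s.
After complete mixing, C₀ = (0.007639·17 + 0.368·0.05) / 0.3756 = 0.3947 mg/L.
Travel time t = 1.56e+04 m / 1.3 m/s = 1.2e+04 s = 0.1389 d.
C = 0.3947·exp(−0.45·0.1389) = 0.3947·0.9394 = 0.3708 mg/L.

0.371 mg/L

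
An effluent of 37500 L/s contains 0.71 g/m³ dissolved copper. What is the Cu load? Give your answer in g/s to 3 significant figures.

26.6 g/s

37500 L/s = 37.5 m³/s.
Mass flux = Q·C = 37.5 m³/s × 0.71 g/m³ = 26.62 g/s.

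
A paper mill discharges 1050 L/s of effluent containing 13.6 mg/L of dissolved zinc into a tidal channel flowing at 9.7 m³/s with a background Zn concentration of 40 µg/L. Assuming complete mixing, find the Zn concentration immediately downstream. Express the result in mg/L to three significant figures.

1.36 mg/L

1050 L/s = 1.05 m³/s.
40 µg/L = 0.04 mg/L.
By mass balance at complete mixing, C = (1.05·13.6 + 9.7·0.04) / (1.05 + 9.7) = 14.67/10.75 = 1.364 mg/L.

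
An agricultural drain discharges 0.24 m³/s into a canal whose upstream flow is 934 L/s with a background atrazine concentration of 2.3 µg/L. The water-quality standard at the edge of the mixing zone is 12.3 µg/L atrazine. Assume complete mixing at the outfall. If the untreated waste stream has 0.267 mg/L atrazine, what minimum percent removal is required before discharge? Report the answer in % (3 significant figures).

934 L/s = 0.934 m³/s.
2.3 µg/L = 0.0023 mg/L.
12.3 µg/L = 0.0123 mg/L.
Mass balance: 0.0123·1.174 = 0.24·Cₑ + 0.934·0.0023.
Cₑ = (0.01444 − 0.002148) / 0.24 = 0.05122 mg/L.
Required removal = 1 − 0.05122/0.267 = 80.82 %.

80.8 %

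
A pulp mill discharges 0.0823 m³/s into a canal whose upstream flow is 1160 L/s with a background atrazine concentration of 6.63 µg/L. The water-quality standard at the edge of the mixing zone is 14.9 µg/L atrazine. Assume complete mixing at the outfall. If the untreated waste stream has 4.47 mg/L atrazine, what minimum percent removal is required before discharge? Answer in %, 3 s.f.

1160 L/s = 1.16 m³/s.
6.63 µg/L = 0.00663 mg/L.
14.9 µg/L = 0.0149 mg/L.
Mass balance: 0.0149·1.242 = 0.0823·Cₑ + 1.16·0.00663.
Cₑ = (0.01851 − 0.007691) / 0.0823 = 0.1315 mg/L.
Required removal = 1 − 0.1315/4.47 = 97.06 %.

97.1 %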